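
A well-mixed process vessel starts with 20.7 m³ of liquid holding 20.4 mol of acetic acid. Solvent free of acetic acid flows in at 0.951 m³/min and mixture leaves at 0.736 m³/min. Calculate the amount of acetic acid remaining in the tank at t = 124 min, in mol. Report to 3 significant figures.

Total volume: dV/dt = Q_in − Q_out = 0.21500 m³/min, so V(t) = 20.7 + 0.21500 t and V(124) = 47.360 m³.
No acetic acid enters, so dm/dt = −Q_out · (m/V).
Separate: dm/m = −Q_out dt/V(t) ⇒ ln(m/m₀) = −(Q_out/(Q_in−Q_out)) ln(V/V₀).
m = m₀ (V₀/V)^(Q_out/(Q_in−Q_out)) = 20.4 × (20.7/47.360)^(3.4233) = 1.2000 mol.

1.20 mol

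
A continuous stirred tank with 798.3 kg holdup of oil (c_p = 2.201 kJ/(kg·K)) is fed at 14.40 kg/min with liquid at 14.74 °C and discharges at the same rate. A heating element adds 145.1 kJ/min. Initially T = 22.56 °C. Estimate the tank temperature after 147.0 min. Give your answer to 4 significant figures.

19.55 °C

Unsteady energy balance on the tank contents: M c_p dT/dt = ṁ c_p (T_in − T) + 145.1.
Rearrange: dT/dt = (T_ss − T)/τ with τ = M/ṁ = 55.4375 min and T_ss = T_in + Q̇/(ṁ c_p) = 19.3181 °C.
T approaches T_ss exponentially: T(t) = T_ss + (T₀ − T_ss) e^(−t/τ).
T(147.0) = 19.3181 + (3.24190)·e^(−147.0/55.4375) = 19.3181 + (3.24190)·0.0705358 = 19.5468 °C.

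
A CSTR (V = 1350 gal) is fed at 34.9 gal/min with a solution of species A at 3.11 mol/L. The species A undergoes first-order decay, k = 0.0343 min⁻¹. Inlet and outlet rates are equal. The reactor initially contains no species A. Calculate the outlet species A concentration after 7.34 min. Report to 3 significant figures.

Accumulation = in − out − consumed: V dC/dt = Q C_in − Q C − k V C.
dC/dt = (Q/V) C_in − (Q/V + k) C; effective rate a = Q/V + k = 0.025852 + 0.0343 = 0.060152 min⁻¹.
C_ss = Q C_in/(Q + kV) = 1.3366 mol/L; C(t) = C_ss + (C₀ − C_ss) e^(−a t).
C(7.34) = 1.3366 + (-1.3366)·e^(−0.060152·7.34) = 1.3366 + (-1.3366)·0.64306 = 0.47709 mol/L.

0.477 mol/L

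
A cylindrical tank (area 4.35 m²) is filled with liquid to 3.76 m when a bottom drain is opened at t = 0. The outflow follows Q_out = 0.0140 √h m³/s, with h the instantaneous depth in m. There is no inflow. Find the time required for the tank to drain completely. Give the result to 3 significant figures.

1200 s

With no inflow, A dh/dt = −0.0140 √h.
Separate and integrate: 2(√h − √h₀) = −(0.0140/A) t.
Set h = 0: 2√h₀ = (0.0140/A) t_empty ⇒ t_empty = 2A√h₀/0.0140.
t_empty = 2·4.35·√3.76/0.0140 = 8.7000·1.9391/0.0140 = 1205.0 s.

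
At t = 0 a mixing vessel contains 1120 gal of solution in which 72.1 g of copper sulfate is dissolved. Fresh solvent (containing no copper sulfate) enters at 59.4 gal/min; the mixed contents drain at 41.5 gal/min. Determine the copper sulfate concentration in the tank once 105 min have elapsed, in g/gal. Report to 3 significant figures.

0.00245 g/gal

Total volume: dV/dt = Q_in − Q_out = 17.900 gal/min, so V(t) = 1120 + 17.900 t and V(105) = 2999.5 gal.
Solute balance: dm/dt = 0 − Q_out C = −Q_out m/V(t).
dm/m = −Q_out dt/(V₀ + 17.900 t); integrating gives ln(m/m₀) = −(Q_out/(Q_in−Q_out)) ln(V/V₀).
m = m₀ (V₀/V)^(Q_out/(Q_in−Q_out)) = 72.1 × (1120/2999.5)^(2.3184) = 7.3458 g.
C = m/V = 7.3458/2999.5 = 0.0024490 g/gal.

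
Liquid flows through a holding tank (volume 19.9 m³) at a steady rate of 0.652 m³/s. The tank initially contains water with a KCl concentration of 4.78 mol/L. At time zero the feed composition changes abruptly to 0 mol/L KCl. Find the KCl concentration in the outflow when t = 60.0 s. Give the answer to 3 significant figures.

Accumulation = in − out for the solute gives V dC/dt = Q(C_in − C).
So dC/dt = (C_in − C)/τ with τ = V/Q = 19.9/0.652 = 30.521 s.
This is linear first-order; C(t) = C_in + (C₀ − C_in) e^(−t/τ).
C(60.0) = 0 + (4.78 − 0)·e^(−60.0/30.521) = 0 + (4.7800)·0.14004 = 0.66939 mol/L.

0.669 mol/L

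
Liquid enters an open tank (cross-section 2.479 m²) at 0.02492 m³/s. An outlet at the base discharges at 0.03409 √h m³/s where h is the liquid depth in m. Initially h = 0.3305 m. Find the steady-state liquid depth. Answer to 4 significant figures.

0.5344 m

Level balance: A dh/dt = 0.02492 − 0.03409 √h. Setting dh/dt = 0:
Q_in = 0.03409 √h_ss ⇒ √h_ss = 0.02492/0.03409 = 0.731006.
h_ss = 0.731006² = 0.534370 m. (Since h₀ = 0.3305 m < h_ss, the level will rise toward this value.)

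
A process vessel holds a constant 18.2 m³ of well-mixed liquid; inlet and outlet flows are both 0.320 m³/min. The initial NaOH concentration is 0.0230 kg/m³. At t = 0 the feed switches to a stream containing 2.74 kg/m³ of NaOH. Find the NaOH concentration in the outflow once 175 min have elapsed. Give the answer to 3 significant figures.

2.61 kg/m³

Transient balance on the dissolved component: V dC/dt = Q(C_in − C).
So dC/dt = (C_in − C)/τ with τ = V/Q = 18.2/0.320 = 56.875 min.
Solution: C(t) = C_in + (C₀ − C_in) e^(−t/τ).
C(175) = 2.74 + (0.0230 − 2.74)·e^(−175/56.875) = 2.74 + (-2.7170)·0.046101 = 2.6147 kg/m³.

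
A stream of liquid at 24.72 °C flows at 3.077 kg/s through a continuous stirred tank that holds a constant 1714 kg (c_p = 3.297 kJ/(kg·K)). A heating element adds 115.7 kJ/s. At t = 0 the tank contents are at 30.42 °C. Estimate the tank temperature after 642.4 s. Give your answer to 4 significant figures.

34.32 °C

M c_p dT/dt = ṁ c_p (T_in − T) + Q̇.
Rearrange: dT/dt = (T_ss − T)/τ with τ = M/ṁ = 557.036 s and T_ss = T_in + Q̇/(ṁ c_p) = 36.1248 °C.
Integrating: T(t) = T_ss + (T₀ − T_ss) e^(−t/τ).
T(642.4) = 36.1248 + (-5.70478)·e^(−642.4/557.036) = 36.1248 + (-5.70478)·0.315610 = 34.3243 °C.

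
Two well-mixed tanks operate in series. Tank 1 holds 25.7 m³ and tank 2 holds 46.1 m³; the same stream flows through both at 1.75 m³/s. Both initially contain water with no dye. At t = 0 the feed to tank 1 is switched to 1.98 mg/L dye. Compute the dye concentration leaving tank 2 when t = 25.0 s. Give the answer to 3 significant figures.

0.702 mg/L

Time constants: τᵢ = Vᵢ/Q for each well-mixed tank.
τ₁ = 25.7/1.75 = 14.686 s; τ₂ = 46.1/1.75 = 26.343 s.
Tank 1: C₁ = C_in(1 − e^(−t/τ₁)). Tank 2 (τ₁ ≠ τ₂): C₂ = C_in[1 − (τ₁ e^(−t/τ₁) − τ₂ e^(−t/τ₂))/(τ₁ − τ₂)].
At t = 25.0: e^(−t/τ₁) = 0.18226, e^(−t/τ₂) = 0.38712.
C₂ = 1.98·[1 − (14.686·0.18226 − 26.343·0.38712)/(-11.657)] = 1.98·0.35480 = 0.70250 mg/L.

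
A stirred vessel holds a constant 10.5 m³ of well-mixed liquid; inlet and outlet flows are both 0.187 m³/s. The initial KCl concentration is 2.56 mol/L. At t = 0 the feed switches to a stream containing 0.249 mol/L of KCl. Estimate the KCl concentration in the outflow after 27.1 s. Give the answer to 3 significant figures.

Mass balance on the solute (V constant): V dC/dt = Q(C_in − C).
Time constant τ = V/Q = 10.5/0.187 = 56.150 s.
This is linear first-order; C(t) = C_in + (C₀ − C_in) e^(−t/τ).
C(27.1) = 0.249 + (2.56 − 0.249)·e^(−27.1/56.150) = 0.249 + (2.3110)·0.61715 = 1.6752 mol/L.

1.68 mol/L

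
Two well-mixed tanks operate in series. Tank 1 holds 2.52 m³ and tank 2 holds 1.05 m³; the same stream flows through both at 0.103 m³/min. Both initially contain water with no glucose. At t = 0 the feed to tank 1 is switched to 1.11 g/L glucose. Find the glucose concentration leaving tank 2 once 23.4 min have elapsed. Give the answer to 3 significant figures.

Each tank obeys Vᵢ dCᵢ/dt = Q(Cᵢ₋₁ − Cᵢ), so τᵢ = Vᵢ/Q.
τ₁ = 2.52/0.103 = 24.466 min; τ₂ = 1.05/0.103 = 10.194 min.
Solving the cascade with C₁(0)=C₂(0)=0 gives C₂(t) = C_in[1 − (τ₁ e^(−t/τ₁) − τ₂ e^(−t/τ₂))/(τ₁ − τ₂)].
At t = 23.4: e^(−t/τ₁) = 0.38426, e^(−t/τ₂) = 0.10072.
C₂ = 1.11·[1 − (24.466·0.38426 − 10.194·0.10072)/(14.272)] = 1.11·0.41321 = 0.45866 g/L.

0.459 g/L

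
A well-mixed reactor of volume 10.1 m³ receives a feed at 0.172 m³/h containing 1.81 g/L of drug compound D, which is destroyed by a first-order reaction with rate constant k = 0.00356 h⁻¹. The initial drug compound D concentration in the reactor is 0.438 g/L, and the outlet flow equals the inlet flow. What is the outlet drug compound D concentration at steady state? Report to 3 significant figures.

Species balance: V dC/dt = Q C_in − Q C − k V C.
At steady state: 0 = Q C_in − (Q + kV) C_ss, so C_ss = Q C_in/(Q + kV).
C_ss = 0.172·1.81/(0.172 + 0.00356·10.1) = 0.31132/0.20796 = 1.4970 g/L.

1.50 g/L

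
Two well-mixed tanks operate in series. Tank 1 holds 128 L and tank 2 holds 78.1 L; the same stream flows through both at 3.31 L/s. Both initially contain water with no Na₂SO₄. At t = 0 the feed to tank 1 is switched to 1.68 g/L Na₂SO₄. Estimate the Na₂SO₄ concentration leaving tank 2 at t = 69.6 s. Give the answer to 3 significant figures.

1.11 g/L

Time constants: τᵢ = Vᵢ/Q for each well-mixed tank.
τ₁ = 128/3.31 = 38.671 s; τ₂ = 78.1/3.31 = 23.595 s.
Solving the cascade with C₁(0)=C₂(0)=0 gives C₂(t) = C_in[1 − (τ₁ e^(−t/τ₁) − τ₂ e^(−t/τ₂))/(τ₁ − τ₂)].
At t = 69.6: e^(−t/τ₁) = 0.16533, e^(−t/τ₂) = 0.052352.
C₂ = 1.68·[1 − (38.671·0.16533 − 23.595·0.052352)/(15.076)] = 1.68·0.65785 = 1.1052 g/L.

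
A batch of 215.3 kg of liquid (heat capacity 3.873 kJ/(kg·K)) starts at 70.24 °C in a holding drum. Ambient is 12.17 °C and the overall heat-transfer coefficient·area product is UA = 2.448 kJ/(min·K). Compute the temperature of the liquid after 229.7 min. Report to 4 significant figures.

Unsteady energy balance on the tank contents: M c_p dT/dt = −UA(T − T_amb).
dT/dt = (T_ss − T)/τ with T_ss = T_amb = 12.1700 °C, τ = M c_p/UA = 215.3·3.873/2.448 = 340.628 min.
Solution: T(t) = T_ss + (T₀ − T_ss) e^(−t/τ).
T(229.7) = 12.1700 + (58.0700)·0.509491 = 41.7561 °C.

41.76 °C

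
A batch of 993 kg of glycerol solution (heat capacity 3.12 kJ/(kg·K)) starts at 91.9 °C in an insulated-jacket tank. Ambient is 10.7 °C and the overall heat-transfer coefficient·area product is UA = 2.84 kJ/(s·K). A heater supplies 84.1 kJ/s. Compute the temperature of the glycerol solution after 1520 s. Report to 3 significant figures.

M c_p dT/dt = −UA(T − T_amb) + Q̇.
dT/dt = (T_ss − T)/τ with T_ss = T_amb + Q̇/UA = 10.7 + 84.1/2.84 = 40.313 °C, τ = M c_p/UA = 993·3.12/2.84 = 1090.9 s.
Integrating: T(t) = T_ss + (T₀ − T_ss) e^(−t/τ).
T(1520) = 40.313 + (51.587)·0.24824 = 53.119 °C.

53.1 °C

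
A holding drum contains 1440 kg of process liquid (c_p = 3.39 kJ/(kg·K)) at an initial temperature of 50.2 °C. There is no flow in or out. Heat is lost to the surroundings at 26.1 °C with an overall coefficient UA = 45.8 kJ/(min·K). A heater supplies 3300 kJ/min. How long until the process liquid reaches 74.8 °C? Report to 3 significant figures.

76.7 min

Unsteady energy balance on the tank contents: M c_p dT/dt = −UA(T − T_amb) + Q̇.
τ = M c_p/UA = 106.59 min; T_ss = T_amb + Q̇/UA = 26.1 + 3300/45.8 = 98.152 °C.
T(t) = T_ss + (T₀ − T_ss)e^(−t/τ); set T = 74.8:
t = −τ ln[(T − T_ss)/(T₀ − T_ss)] = −106.59 · ln(0.48699) = 76.689 min.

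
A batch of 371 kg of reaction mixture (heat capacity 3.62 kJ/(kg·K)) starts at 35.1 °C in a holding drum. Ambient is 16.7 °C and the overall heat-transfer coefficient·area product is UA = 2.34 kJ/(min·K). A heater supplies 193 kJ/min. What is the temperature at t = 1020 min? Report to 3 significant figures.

Lumped-capacitance energy balance: M c_p dT/dt = UA(T_amb − T) + Q̇.
dT/dt = (T_ss − T)/τ with T_ss = T_amb + Q̇/UA = 16.7 + 193/2.34 = 99.179 °C, τ = M c_p/UA = 371·3.62/2.34 = 573.94 min.
Integrating: T(t) = T_ss + (T₀ − T_ss) e^(−t/τ).
T(1020) = 99.179 + (-64.079)·0.16911 = 88.342 °C.

88.3 °C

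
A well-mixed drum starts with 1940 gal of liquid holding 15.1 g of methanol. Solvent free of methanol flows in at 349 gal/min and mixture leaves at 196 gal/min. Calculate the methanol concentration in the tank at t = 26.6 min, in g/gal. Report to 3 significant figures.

0.000590 g/gal

Total volume: dV/dt = Q_in − Q_out = 153.00 gal/min, so V(t) = 1940 + 153.00 t and V(26.6) = 6009.8 gal.
Solute balance: dm/dt = 0 − Q_out C = −Q_out m/V(t).
Separate: dm/m = −Q_out dt/V(t) ⇒ ln(m/m₀) = −(Q_out/(Q_in−Q_out)) ln(V/V₀).
m = m₀ (V₀/V)^(Q_out/(Q_in−Q_out)) = 15.1 × (1940/6009.8)^(1.2810) = 3.5474 g.
C = m/V = 3.5474/6009.8 = 0.00059027 g/gal.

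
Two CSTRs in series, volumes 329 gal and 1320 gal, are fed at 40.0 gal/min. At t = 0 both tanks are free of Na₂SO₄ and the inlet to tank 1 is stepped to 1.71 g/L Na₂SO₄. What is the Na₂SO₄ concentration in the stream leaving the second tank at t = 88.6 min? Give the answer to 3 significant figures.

1.55 g/L

Time constants: τᵢ = Vᵢ/Q for each well-mixed tank.
τ₁ = 329/40.0 = 8.2250 min; τ₂ = 1320/40.0 = 33.000 min.
Tank 1: C₁ = C_in(1 − e^(−t/τ₁)). Tank 2 (τ₁ ≠ τ₂): C₂ = C_in[1 − (τ₁ e^(−t/τ₁) − τ₂ e^(−t/τ₂))/(τ₁ − τ₂)].
At t = 88.6: e^(−t/τ₁) = 2.0978e-05, e^(−t/τ₂) = 0.068232.
C₂ = 1.71·[1 − (8.2250·2.0978e-05 − 33.000·0.068232)/(-24.775)] = 1.71·0.90912 = 1.5546 g/L.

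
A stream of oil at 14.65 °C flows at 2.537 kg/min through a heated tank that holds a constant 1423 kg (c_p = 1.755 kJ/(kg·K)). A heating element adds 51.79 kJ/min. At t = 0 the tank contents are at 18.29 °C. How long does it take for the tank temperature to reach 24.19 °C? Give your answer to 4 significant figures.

M c_p dT/dt = ṁ c_p (T_in − T) + Q̇.
τ = M/ṁ = 560.899 min; T_ss = T_in + Q̇/(ṁ c_p) = 26.2818 °C.
T(t) = T_ss + (T₀ − T_ss) e^(−t/τ). Set T = 24.19:
e^(−t/τ) = (24.19 − 26.2818)/(18.29 − 26.2818) = 0.261747
t = −560.899 · ln(0.261747) = 751.816 min.

751.8 min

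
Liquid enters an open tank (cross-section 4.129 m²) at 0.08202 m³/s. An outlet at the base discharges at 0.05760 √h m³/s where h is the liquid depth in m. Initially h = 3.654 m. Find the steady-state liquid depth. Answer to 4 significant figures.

2.028 m

Level balance: A dh/dt = 0.08202 − 0.05760 √h. Setting dh/dt = 0:
Q_in = 0.05760 √h_ss ⇒ √h_ss = 0.08202/0.05760 = 1.42396.
h_ss = 1.42396² = 2.02766 m. (Since h₀ = 3.654 m > h_ss, the level will fall toward this value.)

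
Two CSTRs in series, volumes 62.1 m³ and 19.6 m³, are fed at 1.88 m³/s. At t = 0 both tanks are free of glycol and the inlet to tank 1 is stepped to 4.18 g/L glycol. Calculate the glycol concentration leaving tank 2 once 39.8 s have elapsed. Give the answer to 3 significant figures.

2.39 g/L

Time constants: τᵢ = Vᵢ/Q for each well-mixed tank.
τ₁ = 62.1/1.88 = 33.032 s; τ₂ = 19.6/1.88 = 10.426 s.
Solving the cascade with C₁(0)=C₂(0)=0 gives C₂(t) = C_in[1 − (τ₁ e^(−t/τ₁) − τ₂ e^(−t/τ₂))/(τ₁ − τ₂)].
At t = 39.8: e^(−t/τ₁) = 0.29972, e^(−t/τ₂) = 0.021982.
C₂ = 4.18·[1 − (33.032·0.29972 − 10.426·0.021982)/(22.606)] = 4.18·0.57219 = 2.3917 g/L.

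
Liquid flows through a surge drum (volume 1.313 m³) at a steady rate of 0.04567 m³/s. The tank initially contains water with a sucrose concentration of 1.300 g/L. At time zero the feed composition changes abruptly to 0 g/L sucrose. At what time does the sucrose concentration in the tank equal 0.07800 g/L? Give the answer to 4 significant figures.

80.88 s

Unsteady species balance (constant V, well mixed): V dC/dt = Q(C_in − C), so τ = V/Q = 28.7497 s.
C(t) = C_in + (C₀ − C_in) e^(−t/τ). Set C = 0.07800 and solve for t:
e^(−t/τ) = (C − C_in)/(C₀ − C_in) = (0.07800 − 0)/(1.300 − 0) = 0.0600000
t = −τ ln(…) = 28.7497 × 2.81341 = 80.8848 s.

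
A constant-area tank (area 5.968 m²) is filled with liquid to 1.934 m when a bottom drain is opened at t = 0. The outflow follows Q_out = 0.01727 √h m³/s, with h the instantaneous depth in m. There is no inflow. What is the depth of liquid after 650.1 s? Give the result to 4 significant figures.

A dh/dt = −Q_out = −0.01727 √h.
∫ h^(−1/2) dh = −(0.01727/A) ∫ dt, giving 2√h = 2√h₀ − (0.01727/A) t.
√h = √1.934 − 0.01727·650.1/(2·5.968) = 1.39068 − 0.940619 = 0.450064.
h = 0.450064² = 0.202558 m.

0.2026 m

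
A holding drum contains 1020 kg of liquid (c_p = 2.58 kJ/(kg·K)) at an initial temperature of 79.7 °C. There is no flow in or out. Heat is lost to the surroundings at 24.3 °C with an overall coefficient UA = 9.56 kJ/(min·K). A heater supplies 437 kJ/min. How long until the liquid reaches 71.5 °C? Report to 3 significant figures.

516 min

First-law balance (no shaft work): M c_p dT/dt = −UA(T − T_amb) + Q̇.
τ = M c_p/UA = 275.27 min; T_ss = T_amb + Q̇/UA = 24.3 + 437/9.56 = 70.011 °C.
T(t) = T_ss + (T₀ − T_ss)e^(−t/τ); set T = 71.5:
t = −τ ln[(T − T_ss)/(T₀ − T_ss)] = −275.27 · ln(0.15365) = 515.60 min.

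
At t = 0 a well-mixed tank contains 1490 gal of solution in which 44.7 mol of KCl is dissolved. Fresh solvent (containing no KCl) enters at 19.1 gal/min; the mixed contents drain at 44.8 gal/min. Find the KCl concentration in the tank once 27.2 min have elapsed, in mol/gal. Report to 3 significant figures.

0.0187 mol/gal

Total volume: dV/dt = Q_in − Q_out = -25.700 gal/min, so V(t) = 1490 − 25.700 t and V(27.2) = 790.96 gal.
No KCl enters, so dm/dt = −Q_out · (m/V).
dm/m = −Q_out dt/(V₀ − 25.700 t); integrating gives ln(m/m₀) = −(Q_out/(Q_in−Q_out)) ln(V/V₀).
m = m₀ (V₀/V)^(Q_out/(Q_in−Q_out)) = 44.7 × (1490/790.96)^(-1.7432) = 14.821 mol.
C = m/V = 14.821/790.96 = 0.018738 mol/gal.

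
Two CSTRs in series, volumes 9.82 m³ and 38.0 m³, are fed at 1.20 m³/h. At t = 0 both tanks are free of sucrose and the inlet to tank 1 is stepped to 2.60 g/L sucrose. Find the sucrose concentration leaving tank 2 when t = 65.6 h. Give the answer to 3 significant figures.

2.16 g/L

Each tank obeys Vᵢ dCᵢ/dt = Q(Cᵢ₋₁ − Cᵢ), so τᵢ = Vᵢ/Q.
τ₁ = 9.82/1.20 = 8.1833 h; τ₂ = 38.0/1.20 = 31.667 h.
Tank 1: C₁ = C_in(1 − e^(−t/τ₁)). Tank 2 (τ₁ ≠ τ₂): C₂ = C_in[1 − (τ₁ e^(−t/τ₁) − τ₂ e^(−t/τ₂))/(τ₁ − τ₂)].
At t = 65.6: e^(−t/τ₁) = 0.00033004, e^(−t/τ₂) = 0.12599.
C₂ = 2.60·[1 − (8.1833·0.00033004 − 31.667·0.12599)/(-23.483)] = 2.60·0.83023 = 2.1586 g/L.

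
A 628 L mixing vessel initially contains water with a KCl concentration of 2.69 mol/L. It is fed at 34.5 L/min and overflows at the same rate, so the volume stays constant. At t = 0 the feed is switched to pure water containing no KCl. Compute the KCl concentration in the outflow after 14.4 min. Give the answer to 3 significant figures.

1.22 mol/L

Transient balance on the dissolved component: V dC/dt = Q(C_in − C).
Time constant τ = V/Q = 628/34.5 = 18.203 min.
C approaches C_in exponentially: C(t) = C_in + (C₀ − C_in) e^(−t/τ).
C(14.4) = 0 + (2.69 − 0)·e^(−14.4/18.203) = 0 + (2.6900)·0.45335 = 1.2195 mol/L.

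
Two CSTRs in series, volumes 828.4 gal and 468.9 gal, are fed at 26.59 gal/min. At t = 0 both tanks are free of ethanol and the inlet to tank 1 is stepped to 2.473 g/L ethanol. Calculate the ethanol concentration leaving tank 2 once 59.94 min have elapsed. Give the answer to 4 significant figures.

Species balance on tank i: dCᵢ/dt = (Cᵢ₋₁ − Cᵢ)/τᵢ with τᵢ = Vᵢ/Q.
τ₁ = 828.4/26.59 = 31.1546 min; τ₂ = 468.9/26.59 = 17.6344 min.
Solving the cascade with C₁(0)=C₂(0)=0 gives C₂(t) = C_in[1 − (τ₁ e^(−t/τ₁) − τ₂ e^(−t/τ₂))/(τ₁ − τ₂)].
At t = 59.94: e^(−t/τ₁) = 0.146028, e^(−t/τ₂) = 0.0334057.
C₂ = 2.473·[1 − (31.1546·0.146028 − 17.6344·0.0334057)/(13.5201)] = 2.473·0.707077 = 1.74860 g/L.

1.749 g/L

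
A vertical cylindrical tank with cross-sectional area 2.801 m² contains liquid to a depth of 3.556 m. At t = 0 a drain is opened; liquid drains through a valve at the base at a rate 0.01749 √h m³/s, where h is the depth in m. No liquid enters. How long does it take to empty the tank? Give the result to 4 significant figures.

With no inflow, A dh/dt = −0.01749 √h.
∫ h^(−1/2) dh = −(0.01749/A) ∫ dt, giving 2√h = 2√h₀ − (0.01749/A) t.
Tank is empty when √h = 0: t_empty = 2A√h₀/0.01749.
t_empty = 2·2.801·√3.556/0.01749 = 5.60200·1.88574/0.01749 = 603.996 s.

604.0 s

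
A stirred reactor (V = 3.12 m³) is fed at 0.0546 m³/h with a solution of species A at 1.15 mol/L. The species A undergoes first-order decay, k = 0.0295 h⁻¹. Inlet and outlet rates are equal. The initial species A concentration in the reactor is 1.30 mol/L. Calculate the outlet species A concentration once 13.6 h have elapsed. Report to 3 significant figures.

0.888 mol/L

Species balance: V dC/dt = Q C_in − Q C − k V C.
dC/dt = (Q/V) C_in − (Q/V + k) C; effective rate a = Q/V + k = 0.017500 + 0.0295 = 0.047000 h⁻¹.
C_ss = Q C_in/(Q + kV) = 0.42819 mol/L; C(t) = C_ss + (C₀ − C_ss) e^(−a t).
C(13.6) = 0.42819 + (0.87181)·e^(−0.047000·13.6) = 0.42819 + (0.87181)·0.52771 = 0.88826 mol/L.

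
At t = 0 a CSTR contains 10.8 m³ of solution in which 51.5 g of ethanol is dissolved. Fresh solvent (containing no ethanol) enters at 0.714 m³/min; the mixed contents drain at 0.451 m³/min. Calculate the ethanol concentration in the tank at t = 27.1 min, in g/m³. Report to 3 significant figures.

1.20 g/m³

Let m(t) be the amount of ethanol. Volume: V(t) = V₀ + (Q_in − Q_out) t = 10.8 + 0.26300 t; V(27.1) = 17.927 m³.
Solute balance: dm/dt = 0 − Q_out C = −Q_out m/V(t).
Separate: dm/m = −Q_out dt/V(t) ⇒ ln(m/m₀) = −(Q_out/(Q_in−Q_out)) ln(V/V₀).
m = m₀ (V₀/V)^(Q_out/(Q_in−Q_out)) = 51.5 × (10.8/17.927)^(1.7148) = 21.597 g.
C = m/V = 21.597/17.927 = 1.2047 g/m³.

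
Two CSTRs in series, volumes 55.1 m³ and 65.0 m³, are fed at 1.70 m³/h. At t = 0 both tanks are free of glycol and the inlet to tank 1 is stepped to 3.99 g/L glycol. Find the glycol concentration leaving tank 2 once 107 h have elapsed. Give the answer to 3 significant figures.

Time constants: τᵢ = Vᵢ/Q for each well-mixed tank.
τ₁ = 55.1/1.70 = 32.412 h; τ₂ = 65.0/1.70 = 38.235 h.
Solving the cascade with C₁(0)=C₂(0)=0 gives C₂(t) = C_in[1 − (τ₁ e^(−t/τ₁) − τ₂ e^(−t/τ₂))/(τ₁ − τ₂)].
At t = 107: e^(−t/τ₁) = 0.036836, e^(−t/τ₂) = 0.060904.
C₂ = 3.99·[1 − (32.412·0.036836 − 38.235·0.060904)/(-5.8235)] = 3.99·0.80515 = 3.2125 g/L.

3.21 g/L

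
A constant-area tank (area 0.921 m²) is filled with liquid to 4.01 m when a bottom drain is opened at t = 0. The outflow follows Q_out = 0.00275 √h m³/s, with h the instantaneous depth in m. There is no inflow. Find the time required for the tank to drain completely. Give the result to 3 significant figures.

Accumulation of liquid (constant cross-section A): A dh/dt = −0.00275 √h.
Separate and integrate: 2(√h − √h₀) = −(0.00275/A) t.
Tank is empty when √h = 0: t_empty = 2A√h₀/0.00275.
t_empty = 2·0.921·√4.01/0.00275 = 1.8420·2.0025/0.00275 = 1341.3 s.

1340 s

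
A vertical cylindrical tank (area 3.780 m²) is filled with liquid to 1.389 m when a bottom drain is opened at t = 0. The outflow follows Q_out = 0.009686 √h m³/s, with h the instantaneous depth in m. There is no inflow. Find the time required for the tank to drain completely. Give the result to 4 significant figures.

919.9 s

Volume balance on the tank: A dh/dt = −0.009686 √h.
Separate and integrate: 2(√h − √h₀) = −(0.009686/A) t.
Tank is empty when √h = 0: t_empty = 2A√h₀/0.009686.
t_empty = 2·3.780·√1.389/0.009686 = 7.56000·1.17856/0.009686 = 919.874 s.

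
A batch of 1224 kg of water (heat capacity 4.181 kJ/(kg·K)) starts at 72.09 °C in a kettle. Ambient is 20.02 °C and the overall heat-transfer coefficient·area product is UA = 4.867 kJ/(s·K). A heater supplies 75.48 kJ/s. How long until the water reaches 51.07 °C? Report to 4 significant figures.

Lumped-capacitance energy balance: M c_p dT/dt = UA(T_amb − T) + Q̇.
τ = M c_p/UA = 1051.48 s; T_ss = T_amb + Q̇/UA = 20.02 + 75.48/4.867 = 35.5285 °C.
T(t) = T_ss + (T₀ − T_ss)e^(−t/τ); set T = 51.07:
t = −τ ln[(T − T_ss)/(T₀ − T_ss)] = −1051.48 · ln(0.425078) = 899.522 s.

899.5 s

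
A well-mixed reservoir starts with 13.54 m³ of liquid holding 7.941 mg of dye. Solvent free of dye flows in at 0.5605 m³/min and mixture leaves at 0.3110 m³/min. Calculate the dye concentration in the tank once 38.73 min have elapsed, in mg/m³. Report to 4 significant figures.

Total volume: dV/dt = Q_in − Q_out = 0.249500 m³/min, so V(t) = 13.54 + 0.249500 t and V(38.73) = 23.2031 m³.
No dye enters, so dm/dt = −Q_out · (m/V).
Separate: dm/m = −Q_out dt/V(t) ⇒ ln(m/m₀) = −(Q_out/(Q_in−Q_out)) ln(V/V₀).
m = m₀ (V₀/V)^(Q_out/(Q_in−Q_out)) = 7.941 × (13.54/23.2031)^(1.24649) = 4.05775 mg.
C = m/V = 4.05775/23.2031 = 0.174880 mg/m³.

0.1749 mg/m³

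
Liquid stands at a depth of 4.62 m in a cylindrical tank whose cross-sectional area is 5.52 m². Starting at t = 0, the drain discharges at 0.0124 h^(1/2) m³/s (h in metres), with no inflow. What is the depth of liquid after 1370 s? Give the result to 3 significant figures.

A dh/dt = −Q_out = −0.0124 √h.
∫ h^(−1/2) dh = −(0.0124/A) ∫ dt, giving 2√h = 2√h₀ − (0.0124/A) t.
√h = √4.62 − 0.0124·1370/(2·5.52) = 2.1494 − 1.5388 = 0.61065.
h = 0.61065² = 0.37289 m.

0.373 m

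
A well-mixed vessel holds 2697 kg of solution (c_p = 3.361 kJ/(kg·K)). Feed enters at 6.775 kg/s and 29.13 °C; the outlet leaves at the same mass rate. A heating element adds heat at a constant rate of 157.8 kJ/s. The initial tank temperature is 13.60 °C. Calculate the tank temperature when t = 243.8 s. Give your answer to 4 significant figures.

23.89 °C

First-law balance (no shaft work): M c_p dT/dt = ṁ c_p (T_in − T) + 157.8.
τ = M/ṁ = 398.081 s; T_ss = T_in + Q̇/(ṁ c_p) = 29.13 + 157.8/(6.775·3.361) = 36.0599 °C.
Solution: T(t) = T_ss + (T₀ − T_ss) e^(−t/τ).
T(243.8) = 36.0599 + (-22.4599)·e^(−243.8/398.081) = 36.0599 + (-22.4599)·0.542028 = 23.8860 °C.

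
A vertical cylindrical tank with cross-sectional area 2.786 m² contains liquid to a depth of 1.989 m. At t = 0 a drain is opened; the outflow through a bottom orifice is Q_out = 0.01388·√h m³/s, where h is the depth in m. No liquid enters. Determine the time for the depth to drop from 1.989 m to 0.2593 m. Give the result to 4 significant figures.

Volume balance on the tank: A dh/dt = −0.01388 √h.
∫ h^(−1/2) dh = −(0.01388/A) ∫ dt, giving 2√h = 2√h₀ − (0.01388/A) t.
t = 2A(√h₀ − √h)/0.01388 = 2·2.786·(√1.989 − √0.2593)/0.01388
  = 5.57200 × (1.41032 − 0.509215) / 0.01388 = 361.740 s.

361.7 s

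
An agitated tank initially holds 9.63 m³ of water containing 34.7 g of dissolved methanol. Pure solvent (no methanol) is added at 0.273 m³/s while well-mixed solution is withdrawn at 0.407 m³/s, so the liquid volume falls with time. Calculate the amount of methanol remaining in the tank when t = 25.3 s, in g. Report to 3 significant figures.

Total volume: dV/dt = Q_in − Q_out = -0.13400 m³/s, so V(t) = 9.63 − 0.13400 t and V(25.3) = 6.2398 m³.
Solute balance: dm/dt = 0 − Q_out C = −Q_out m/V(t).
Separate: dm/m = −Q_out dt/V(t) ⇒ ln(m/m₀) = −(Q_out/(Q_in−Q_out)) ln(V/V₀).
m = m₀ (V₀/V)^(Q_out/(Q_in−Q_out)) = 34.7 × (9.63/6.2398)^(-3.0373) = 9.2882 g.

9.29 g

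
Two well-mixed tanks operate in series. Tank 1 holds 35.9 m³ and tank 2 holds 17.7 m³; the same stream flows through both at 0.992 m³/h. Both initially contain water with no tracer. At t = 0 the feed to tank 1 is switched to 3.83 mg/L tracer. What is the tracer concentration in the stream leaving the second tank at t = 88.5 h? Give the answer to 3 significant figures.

3.20 mg/L

Each tank obeys Vᵢ dCᵢ/dt = Q(Cᵢ₋₁ − Cᵢ), so τᵢ = Vᵢ/Q.
τ₁ = 35.9/0.992 = 36.190 h; τ₂ = 17.7/0.992 = 17.843 h.
Tank 1: C₁ = C_in(1 − e^(−t/τ₁)). Tank 2 (τ₁ ≠ τ₂): C₂ = C_in[1 − (τ₁ e^(−t/τ₁) − τ₂ e^(−t/τ₂))/(τ₁ − τ₂)].
At t = 88.5: e^(−t/τ₁) = 0.086686, e^(−t/τ₂) = 0.0070129.
C₂ = 3.83·[1 − (36.190·0.086686 − 17.843·0.0070129)/(18.347)] = 3.83·0.83583 = 3.2012 mg/L.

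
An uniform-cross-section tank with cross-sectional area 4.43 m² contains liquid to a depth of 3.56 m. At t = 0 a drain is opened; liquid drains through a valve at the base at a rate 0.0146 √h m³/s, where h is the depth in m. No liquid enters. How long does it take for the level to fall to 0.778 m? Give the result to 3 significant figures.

With no inflow, A dh/dt = −0.0146 √h.
∫ h^(−1/2) dh = −(0.0146/A) ∫ dt, giving 2√h = 2√h₀ − (0.0146/A) t.
t = 2A(√h₀ − √h)/0.0146 = 2·4.43·(√3.56 − √0.778)/0.0146
  = 8.8600 × (1.8868 − 0.88204) / 0.0146 = 609.73 s.

610 s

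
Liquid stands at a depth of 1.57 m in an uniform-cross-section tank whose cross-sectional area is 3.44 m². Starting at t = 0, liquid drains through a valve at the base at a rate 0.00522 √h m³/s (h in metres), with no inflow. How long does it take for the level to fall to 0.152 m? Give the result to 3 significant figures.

A dh/dt = −Q_out = −0.00522 √h.
∫ h^(−1/2) dh = −(0.00522/A) ∫ dt, giving 2√h = 2√h₀ − (0.00522/A) t.
t = 2A(√h₀ − √h)/0.00522 = 2·3.44·(√1.57 − √0.152)/0.00522
  = 6.8800 × (1.2530 − 0.38987) / 0.00522 = 1137.6 s.

1140 s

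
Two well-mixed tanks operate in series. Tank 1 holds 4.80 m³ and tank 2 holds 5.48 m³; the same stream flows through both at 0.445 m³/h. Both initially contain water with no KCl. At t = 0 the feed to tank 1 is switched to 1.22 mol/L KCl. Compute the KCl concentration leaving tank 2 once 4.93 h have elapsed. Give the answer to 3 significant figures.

0.0843 mol/L

Each tank obeys Vᵢ dCᵢ/dt = Q(Cᵢ₋₁ − Cᵢ), so τᵢ = Vᵢ/Q.
τ₁ = 4.80/0.445 = 10.787 h; τ₂ = 5.48/0.445 = 12.315 h.
Tank 1: C₁ = C_in(1 − e^(−t/τ₁)). Tank 2 (τ₁ ≠ τ₂): C₂ = C_in[1 − (τ₁ e^(−t/τ₁) − τ₂ e^(−t/τ₂))/(τ₁ − τ₂)].
At t = 4.93: e^(−t/τ₁) = 0.63315, e^(−t/τ₂) = 0.67009.
C₂ = 1.22·[1 − (10.787·0.63315 − 12.315·0.67009)/(-1.5281)] = 1.22·0.069108 = 0.084312 mol/L.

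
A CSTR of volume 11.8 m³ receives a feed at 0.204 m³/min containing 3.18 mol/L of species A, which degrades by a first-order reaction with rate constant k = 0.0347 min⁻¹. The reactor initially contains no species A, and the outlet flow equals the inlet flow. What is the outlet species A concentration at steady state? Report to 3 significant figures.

1.06 mol/L

V dC/dt = Q(C_in − C) − k V C.
Steady state (dC/dt = 0): C_ss = Q C_in/(Q + kV) = C_in/(1 + kV/Q).
C_ss = 0.204·3.18/(0.204 + 0.0347·11.8) = 0.64872/0.61346 = 1.0575 mol/L.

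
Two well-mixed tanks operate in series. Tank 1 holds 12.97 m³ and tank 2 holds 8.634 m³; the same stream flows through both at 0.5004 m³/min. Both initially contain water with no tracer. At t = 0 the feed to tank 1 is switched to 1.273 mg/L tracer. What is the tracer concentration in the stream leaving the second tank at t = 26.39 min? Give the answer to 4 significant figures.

0.4466 mg/L

Time constants: τᵢ = Vᵢ/Q for each well-mixed tank.
τ₁ = 12.97/0.5004 = 25.9193 min; τ₂ = 8.634/0.5004 = 17.2542 min.
Tank 1: C₁ = C_in(1 − e^(−t/τ₁)). Tank 2 (τ₁ ≠ τ₂): C₂ = C_in[1 − (τ₁ e^(−t/τ₁) − τ₂ e^(−t/τ₂))/(τ₁ − τ₂)].
At t = 26.39: e^(−t/τ₁) = 0.361258, e^(−t/τ₂) = 0.216648.
C₂ = 1.273·[1 − (25.9193·0.361258 − 17.2542·0.216648)/(8.66507)] = 1.273·0.350787 = 0.446552 mg/L.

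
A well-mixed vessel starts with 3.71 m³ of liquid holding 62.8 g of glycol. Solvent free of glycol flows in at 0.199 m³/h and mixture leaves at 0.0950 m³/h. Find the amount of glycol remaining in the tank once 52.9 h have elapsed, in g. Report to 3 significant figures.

27.4 g

Let m(t) be the amount of glycol. Volume: V(t) = V₀ + (Q_in − Q_out) t = 3.71 + 0.10400 t; V(52.9) = 9.2116 m³.
Solute balance: dm/dt = 0 − Q_out C = −Q_out m/V(t).
Separate: dm/m = −Q_out dt/V(t) ⇒ ln(m/m₀) = −(Q_out/(Q_in−Q_out)) ln(V/V₀).
m = m₀ (V₀/V)^(Q_out/(Q_in−Q_out)) = 62.8 × (3.71/9.2116)^(0.91346) = 27.364 g.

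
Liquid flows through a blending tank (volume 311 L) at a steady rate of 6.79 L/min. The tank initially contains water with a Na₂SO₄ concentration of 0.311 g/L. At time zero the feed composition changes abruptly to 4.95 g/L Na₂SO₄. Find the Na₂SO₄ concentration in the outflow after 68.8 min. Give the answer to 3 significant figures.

Mass balance on the solute (V constant): V dC/dt = Q(C_in − C).
So dC/dt = (C_in − C)/τ with τ = V/Q = 311/6.79 = 45.803 min.
Integrating: C(t) = C_in + (C₀ − C_in) e^(−t/τ).
C(68.8) = 4.95 + (0.311 − 4.95)·e^(−68.8/45.803) = 4.95 + (-4.6390)·0.22266 = 3.9171 g/L.

3.92 g/L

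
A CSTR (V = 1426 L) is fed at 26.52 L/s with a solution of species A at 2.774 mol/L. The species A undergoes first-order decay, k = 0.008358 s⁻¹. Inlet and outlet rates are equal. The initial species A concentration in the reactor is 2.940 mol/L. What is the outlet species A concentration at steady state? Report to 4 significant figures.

Species balance: V dC/dt = Q C_in − Q C − k V C.
Steady state (dC/dt = 0): C_ss = Q C_in/(Q + kV) = C_in/(1 + kV/Q).
C_ss = 26.52·2.774/(26.52 + 0.008358·1426) = 73.5665/38.4385 = 1.91387 mol/L.

1.914 mol/L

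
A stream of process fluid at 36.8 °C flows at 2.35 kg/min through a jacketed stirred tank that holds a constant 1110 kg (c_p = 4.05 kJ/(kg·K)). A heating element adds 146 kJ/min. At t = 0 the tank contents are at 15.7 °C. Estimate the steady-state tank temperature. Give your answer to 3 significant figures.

52.1 °C

Unsteady energy balance on the tank contents: M c_p dT/dt = ṁ c_p (T_in − T) + 146.
At steady state dT/dt = 0 ⇒ T_ss = T_in + Q̇/(ṁ c_p) = 36.8 + 146/(2.35·4.05) = 52.140 °C.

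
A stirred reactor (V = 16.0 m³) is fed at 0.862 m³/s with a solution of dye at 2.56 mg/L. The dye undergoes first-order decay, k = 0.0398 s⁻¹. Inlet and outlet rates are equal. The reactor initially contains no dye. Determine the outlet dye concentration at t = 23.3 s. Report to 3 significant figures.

Accumulation = in − out − consumed: V dC/dt = Q C_in − Q C − k V C.
This is linear with rate a = Q/V + k = 0.093675 s⁻¹.
C_ss = Q C_in/(Q + kV) = 1.4723 mg/L; C(t) = C_ss + (C₀ − C_ss) e^(−a t).
C(23.3) = 1.4723 + (-1.4723)·e^(−0.093675·23.3) = 1.4723 + (-1.4723)·0.11274 = 1.3063 mg/L.

1.31 mg/L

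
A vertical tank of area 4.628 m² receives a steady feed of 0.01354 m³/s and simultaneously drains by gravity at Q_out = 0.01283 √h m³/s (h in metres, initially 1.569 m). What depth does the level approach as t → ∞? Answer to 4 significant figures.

Mass balance (ρ constant): A dh/dt = Q_in − 0.01283 √h. At steady state dh/dt = 0:
Q_in = 0.01283 √h_ss ⇒ √h_ss = 0.01354/0.01283 = 1.05534.
h_ss = 1.05534² = 1.11374 m. (Since h₀ = 1.569 m > h_ss, the level will fall toward this value.)

1.114 m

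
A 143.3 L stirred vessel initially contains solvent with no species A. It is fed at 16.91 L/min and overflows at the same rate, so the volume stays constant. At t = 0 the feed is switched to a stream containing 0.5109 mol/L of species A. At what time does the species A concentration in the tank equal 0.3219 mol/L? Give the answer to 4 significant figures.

8.427 min

Species balance: V dC/dt = Q(C_in − C) ⇒ τ = V/Q = 8.47428 min.
C(t) = C_in + (C₀ − C_in) e^(−t/τ). Set C = 0.3219 and solve for t:
e^(−t/τ) = (C − C_in)/(C₀ − C_in) = (0.3219 − 0.5109)/(0 − 0.5109) = 0.369935
t = −τ ln(…) = 8.47428 × 0.994427 = 8.42705 min.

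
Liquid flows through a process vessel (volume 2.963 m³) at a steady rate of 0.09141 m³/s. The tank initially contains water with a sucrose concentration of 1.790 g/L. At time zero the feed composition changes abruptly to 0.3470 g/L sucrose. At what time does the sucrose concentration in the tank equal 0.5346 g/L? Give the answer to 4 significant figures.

Species balance: V dC/dt = Q(C_in − C) ⇒ τ = V/Q = 32.4144 s.
C(t) = C_in + (C₀ − C_in) e^(−t/τ). Set C = 0.5346 and solve for t:
e^(−t/τ) = (C − C_in)/(C₀ − C_in) = (0.5346 − 0.3470)/(1.790 − 0.3470) = 0.130007
t = −τ ln(…) = 32.4144 × 2.04017 = 66.1308 s.

66.13 s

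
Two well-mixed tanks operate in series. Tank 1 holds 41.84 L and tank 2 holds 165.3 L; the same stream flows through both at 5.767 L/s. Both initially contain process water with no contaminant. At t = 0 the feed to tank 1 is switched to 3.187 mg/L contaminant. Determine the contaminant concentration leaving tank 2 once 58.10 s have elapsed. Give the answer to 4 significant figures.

2.625 mg/L

Species balance on tank i: dCᵢ/dt = (Cᵢ₋₁ − Cᵢ)/τᵢ with τᵢ = Vᵢ/Q.
τ₁ = 41.84/5.767 = 7.25507 s; τ₂ = 165.3/5.767 = 28.6631 s.
Tank 1: C₁ = C_in(1 − e^(−t/τ₁)). Tank 2 (τ₁ ≠ τ₂): C₂ = C_in[1 − (τ₁ e^(−t/τ₁) − τ₂ e^(−t/τ₂))/(τ₁ − τ₂)].
At t = 58.10: e^(−t/τ₁) = 0.000332726, e^(−t/τ₂) = 0.131730.
C₂ = 3.187·[1 − (7.25507·0.000332726 − 28.6631·0.131730)/(-21.4080)] = 3.187·0.823740 = 2.62526 mg/L.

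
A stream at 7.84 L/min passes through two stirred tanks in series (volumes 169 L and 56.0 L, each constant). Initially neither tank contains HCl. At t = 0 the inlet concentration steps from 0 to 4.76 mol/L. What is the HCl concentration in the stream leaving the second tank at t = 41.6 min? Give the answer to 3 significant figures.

Species balance on tank i: dCᵢ/dt = (Cᵢ₋₁ − Cᵢ)/τᵢ with τᵢ = Vᵢ/Q.
τ₁ = 169/7.84 = 21.556 min; τ₂ = 56.0/7.84 = 7.1429 min.
Solving the cascade with C₁(0)=C₂(0)=0 gives C₂(t) = C_in[1 − (τ₁ e^(−t/τ₁) − τ₂ e^(−t/τ₂))/(τ₁ − τ₂)].
At t = 41.6: e^(−t/τ₁) = 0.14517, e^(−t/τ₂) = 0.0029558.
C₂ = 4.76·[1 − (21.556·0.14517 − 7.1429·0.0029558)/(14.413)] = 4.76·0.78435 = 3.7335 mol/L.

3.73 mol/L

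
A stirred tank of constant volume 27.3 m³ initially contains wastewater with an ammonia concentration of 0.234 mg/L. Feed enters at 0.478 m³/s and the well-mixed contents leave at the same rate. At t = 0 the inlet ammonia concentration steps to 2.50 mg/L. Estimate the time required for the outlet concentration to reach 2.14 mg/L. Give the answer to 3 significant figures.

105 s

Species balance: V dC/dt = Q(C_in − C) ⇒ τ = V/Q = 57.113 s.
C(t) = C_in + (C₀ − C_in) e^(−t/τ). Set C = 2.14 and solve for t:
e^(−t/τ) = (C − C_in)/(C₀ − C_in) = (2.14 − 2.50)/(0.234 − 2.50) = 0.15887
t = −τ ln(…) = 57.113 × 1.8397 = 105.07 s.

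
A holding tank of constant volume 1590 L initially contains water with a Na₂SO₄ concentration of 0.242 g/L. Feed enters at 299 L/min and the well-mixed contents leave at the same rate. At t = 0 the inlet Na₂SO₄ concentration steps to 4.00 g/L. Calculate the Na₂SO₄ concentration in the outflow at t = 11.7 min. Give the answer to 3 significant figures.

3.58 g/L

Mass balance on the solute (V constant): V dC/dt = Q(C_in − C).
Time constant τ = V/Q = 1590/299 = 5.3177 min.
Solution: C(t) = C_in + (C₀ − C_in) e^(−t/τ).
C(11.7) = 4.00 + (0.242 − 4.00)·e^(−11.7/5.3177) = 4.00 + (-3.7580)·0.11078 = 3.5837 g/L.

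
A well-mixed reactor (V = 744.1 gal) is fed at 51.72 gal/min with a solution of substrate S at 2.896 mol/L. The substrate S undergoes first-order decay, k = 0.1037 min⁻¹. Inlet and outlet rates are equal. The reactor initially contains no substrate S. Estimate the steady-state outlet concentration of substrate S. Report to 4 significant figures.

1.162 mol/L

V dC/dt = Q(C_in − C) − k V C.
At steady state: 0 = Q C_in − (Q + kV) C_ss, so C_ss = Q C_in/(Q + kV).
C_ss = 51.72·2.896/(51.72 + 0.1037·744.1) = 149.781/128.883 = 1.16215 mol/L.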